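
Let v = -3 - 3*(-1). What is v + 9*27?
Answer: 243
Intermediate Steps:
v = 0 (v = -3 + 3 = 0)
v + 9*27 = 0 + 9*27 = 0 + 243 = 243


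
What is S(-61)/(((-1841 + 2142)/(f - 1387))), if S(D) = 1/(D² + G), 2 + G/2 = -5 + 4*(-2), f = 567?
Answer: -820/1110991 ≈ -0.00073808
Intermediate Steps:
G = -30 (G = -4 + 2*(-5 + 4*(-2)) = -4 + 2*(-5 - 8) = -4 + 2*(-13) = -4 - 26 = -30)
S(D) = 1/(-30 + D²) (S(D) = 1/(D² - 30) = 1/(-30 + D²))
S(-61)/(((-1841 + 2142)/(f - 1387))) = 1/((-30 + (-61)²)*(((-1841 + 2142)/(567 - 1387)))) = 1/((-30 + 3721)*((301/(-820)))) = 1/(3691*((301*(-1/820)))) = 1/(3691*(-301/820)) = (1/3691)*(-820/301) = -820/1110991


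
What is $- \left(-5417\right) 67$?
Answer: $362939$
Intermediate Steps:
$- \left(-5417\right) 67 = \left(-1\right) \left(-362939\right) = 362939$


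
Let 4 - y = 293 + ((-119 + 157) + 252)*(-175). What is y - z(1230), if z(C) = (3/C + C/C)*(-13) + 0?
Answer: 20694353/410 ≈ 50474.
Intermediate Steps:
z(C) = -13 - 39/C (z(C) = (3/C + 1)*(-13) + 0 = (1 + 3/C)*(-13) + 0 = (-13 - 39/C) + 0 = -13 - 39/C)
y = 50461 (y = 4 - (293 + ((-119 + 157) + 252)*(-175)) = 4 - (293 + (38 + 252)*(-175)) = 4 - (293 + 290*(-175)) = 4 - (293 - 50750) = 4 - 1*(-50457) = 4 + 50457 = 50461)
y - z(1230) = 50461 - (-13 - 39/1230) = 50461 - (-13 - 39*1/1230) = 50461 - (-13 - 13/410) = 50461 - 1*(-5343/410) = 50461 + 5343/410 = 20694353/410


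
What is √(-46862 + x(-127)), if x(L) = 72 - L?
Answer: I*√46663 ≈ 216.02*I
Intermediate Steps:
√(-46862 + x(-127)) = √(-46862 + (72 - 1*(-127))) = √(-46862 + (72 + 127)) = √(-46862 + 199) = √(-46663) = I*√46663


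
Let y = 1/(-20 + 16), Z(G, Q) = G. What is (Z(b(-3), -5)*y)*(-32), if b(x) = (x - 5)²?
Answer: 512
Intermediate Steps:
b(x) = (-5 + x)²
y = -¼ (y = 1/(-4) = -¼ ≈ -0.25000)
(Z(b(-3), -5)*y)*(-32) = ((-5 - 3)²*(-¼))*(-32) = ((-8)²*(-¼))*(-32) = (64*(-¼))*(-32) = -16*(-32) = 512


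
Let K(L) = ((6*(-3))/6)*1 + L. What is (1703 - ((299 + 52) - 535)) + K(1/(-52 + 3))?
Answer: 92315/49 ≈ 1884.0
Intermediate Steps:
K(L) = -3 + L (K(L) = -18*⅙*1 + L = -3*1 + L = -3 + L)
(1703 - ((299 + 52) - 535)) + K(1/(-52 + 3)) = (1703 - ((299 + 52) - 535)) + (-3 + 1/(-52 + 3)) = (1703 - (351 - 535)) + (-3 + 1/(-49)) = (1703 - 1*(-184)) + (-3 - 1/49) = (1703 + 184) - 148/49 = 1887 - 148/49 = 92315/49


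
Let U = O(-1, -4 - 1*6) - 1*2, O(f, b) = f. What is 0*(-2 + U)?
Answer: 0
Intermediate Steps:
U = -3 (U = -1 - 1*2 = -1 - 2 = -3)
0*(-2 + U) = 0*(-2 - 3) = 0*(-5) = 0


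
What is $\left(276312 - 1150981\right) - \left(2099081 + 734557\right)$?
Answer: $-3708307$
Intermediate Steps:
$\left(276312 - 1150981\right) - \left(2099081 + 734557\right) = \left(276312 - 1150981\right) - 2833638 = -874669 - 2833638 = -3708307$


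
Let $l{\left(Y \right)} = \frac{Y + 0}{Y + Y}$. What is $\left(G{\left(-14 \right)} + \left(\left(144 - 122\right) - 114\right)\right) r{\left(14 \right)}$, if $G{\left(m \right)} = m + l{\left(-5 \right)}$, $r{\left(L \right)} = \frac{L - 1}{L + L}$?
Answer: $- \frac{2743}{56} \approx -48.982$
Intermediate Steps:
$r{\left(L \right)} = \frac{-1 + L}{2 L}$
$l{\left(Y \right)} = \frac{1}{2}$ ($l{\left(Y \right)} = \frac{Y}{2 Y} = Y \frac{1}{2 Y} = \frac{1}{2}$)
$G{\left(m \right)} = \frac{1}{2} + m$ ($G{\left(m \right)} = m + \frac{1}{2} = \frac{1}{2} + m$)
$\left(G{\left(-14 \right)} + \left(\left(144 - 122\right) - 114\right)\right) r{\left(14 \right)} = \left(\left(\frac{1}{2} - 14\right) + \left(\left(144 - 122\right) - 114\right)\right) \frac{-1 + 14}{2 \cdot 14} = \left(- \frac{27}{2} + \left(22 - 114\right)\right) \frac{1}{2} \cdot \frac{1}{14} \cdot 13 = \left(- \frac{27}{2} - 92\right) \frac{13}{28} = \left(- \frac{211}{2}\right) \frac{13}{28} = - \frac{2743}{56}$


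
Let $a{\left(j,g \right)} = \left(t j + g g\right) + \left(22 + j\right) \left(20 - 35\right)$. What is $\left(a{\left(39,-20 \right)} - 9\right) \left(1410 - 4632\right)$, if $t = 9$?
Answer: $557406$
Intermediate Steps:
$a{\left(j,g \right)} = -330 + g^{2} - 6 j$ ($a{\left(j,g \right)} = \left(9 j + g g\right) + \left(22 + j\right) \left(20 - 35\right) = \left(9 j + g^{2}\right) + \left(22 + j\right) \left(-15\right) = \left(g^{2} + 9 j\right) - \left(330 + 15 j\right) = -330 + g^{2} - 6 j$)
$\left(a{\left(39,-20 \right)} - 9\right) \left(1410 - 4632\right) = \left(\left(-330 + \left(-20\right)^{2} - 234\right) - 9\right) \left(1410 - 4632\right) = \left(\left(-330 + 400 - 234\right) - 9\right) \left(-3222\right) = \left(-164 - 9\right) \left(-3222\right) = \left(-173\right) \left(-3222\right) = 557406$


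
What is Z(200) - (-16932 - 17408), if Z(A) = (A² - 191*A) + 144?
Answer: 36284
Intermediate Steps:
Z(A) = 144 + A² - 191*A
Z(200) - (-16932 - 17408) = (144 + 200² - 191*200) - (-16932 - 17408) = (144 + 40000 - 38200) - 1*(-34340) = 1944 + 34340 = 36284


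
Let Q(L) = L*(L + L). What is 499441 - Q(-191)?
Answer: 426479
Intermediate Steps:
Q(L) = 2*L² (Q(L) = L*(2*L) = 2*L²)
499441 - Q(-191) = 499441 - 2*(-191)² = 499441 - 2*36481 = 499441 - 1*72962 = 499441 - 72962 = 426479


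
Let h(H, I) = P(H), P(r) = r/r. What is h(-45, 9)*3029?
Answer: 3029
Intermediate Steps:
P(r) = 1
h(H, I) = 1
h(-45, 9)*3029 = 1*3029 = 3029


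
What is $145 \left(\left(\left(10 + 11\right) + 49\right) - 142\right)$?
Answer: $-10440$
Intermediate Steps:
$145 \left(\left(\left(10 + 11\right) + 49\right) - 142\right) = 145 \left(\left(21 + 49\right) - 142\right) = 145 \left(70 - 142\right) = 145 \left(-72\right) = -10440$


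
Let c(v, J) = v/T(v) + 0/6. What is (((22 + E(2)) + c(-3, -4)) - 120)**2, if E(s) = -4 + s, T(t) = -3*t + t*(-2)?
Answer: 251001/25 ≈ 10040.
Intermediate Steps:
T(t) = -5*t (T(t) = -3*t - 2*t = -5*t)
c(v, J) = -1/5 (c(v, J) = v/((-5*v)) + 0/6 = v*(-1/(5*v)) + 0*(1/6) = -1/5 + 0 = -1/5)
(((22 + E(2)) + c(-3, -4)) - 120)**2 = (((22 + (-4 + 2)) - 1/5) - 120)**2 = (((22 - 2) - 1/5) - 120)**2 = ((20 - 1/5) - 120)**2 = (99/5 - 120)**2 = (-501/5)**2 = 251001/25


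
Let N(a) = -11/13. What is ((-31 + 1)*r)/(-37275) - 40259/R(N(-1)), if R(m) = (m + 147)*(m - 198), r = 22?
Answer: 3424695387/2441015500 ≈ 1.4030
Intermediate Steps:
N(a) = -11/13 (N(a) = -11*1/13 = -11/13)
R(m) = (-198 + m)*(147 + m) (R(m) = (147 + m)*(-198 + m) = (-198 + m)*(147 + m))
((-31 + 1)*r)/(-37275) - 40259/R(N(-1)) = ((-31 + 1)*22)/(-37275) - 40259/(-29106 + (-11/13)**2 - 51*(-11/13)) = -30*22*(-1/37275) - 40259/(-29106 + 121/169 + 561/13) = -660*(-1/37275) - 40259/(-4911500/169) = 44/2485 - 40259*(-169/4911500) = 44/2485 + 6803771/4911500 = 3424695387/2441015500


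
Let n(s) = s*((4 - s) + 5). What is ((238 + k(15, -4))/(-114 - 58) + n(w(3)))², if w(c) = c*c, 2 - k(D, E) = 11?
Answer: 52441/29584 ≈ 1.7726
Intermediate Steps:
k(D, E) = -9 (k(D, E) = 2 - 1*11 = 2 - 11 = -9)
w(c) = c²
n(s) = s*(9 - s)
((238 + k(15, -4))/(-114 - 58) + n(w(3)))² = ((238 - 9)/(-114 - 58) + 3²*(9 - 1*3²))² = (229/(-172) + 9*(9 - 1*9))² = (229*(-1/172) + 9*(9 - 9))² = (-229/172 + 9*0)² = (-229/172 + 0)² = (-229/172)² = 52441/29584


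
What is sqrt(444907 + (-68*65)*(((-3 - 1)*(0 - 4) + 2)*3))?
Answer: sqrt(206227) ≈ 454.12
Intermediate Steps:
sqrt(444907 + (-68*65)*(((-3 - 1)*(0 - 4) + 2)*3)) = sqrt(444907 - 4420*(-4*(-4) + 2)*3) = sqrt(444907 - 4420*(16 + 2)*3) = sqrt(444907 - 79560*3) = sqrt(444907 - 4420*54) = sqrt(444907 - 238680) = sqrt(206227)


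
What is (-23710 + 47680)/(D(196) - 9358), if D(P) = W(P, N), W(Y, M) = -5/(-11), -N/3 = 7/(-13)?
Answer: -87890/34311 ≈ -2.5616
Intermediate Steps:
N = 21/13 (N = -21/(-13) = -21*(-1)/13 = -3*(-7/13) = 21/13 ≈ 1.6154)
W(Y, M) = 5/11 (W(Y, M) = -5*(-1/11) = 5/11)
D(P) = 5/11
(-23710 + 47680)/(D(196) - 9358) = (-23710 + 47680)/(5/11 - 9358) = 23970/(-102933/11) = 23970*(-11/102933) = -87890/34311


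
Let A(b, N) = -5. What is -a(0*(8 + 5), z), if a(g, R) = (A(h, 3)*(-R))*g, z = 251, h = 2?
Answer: 0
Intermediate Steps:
a(g, R) = 5*R*g (a(g, R) = (-(-5)*R)*g = (5*R)*g = 5*R*g)
-a(0*(8 + 5), z) = -5*251*0*(8 + 5) = -5*251*0*13 = -5*251*0 = -1*0 = 0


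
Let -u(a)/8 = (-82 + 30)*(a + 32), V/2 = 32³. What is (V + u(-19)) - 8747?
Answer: 62197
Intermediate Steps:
V = 65536 (V = 2*32³ = 2*32768 = 65536)
u(a) = 13312 + 416*a (u(a) = -8*(-82 + 30)*(a + 32) = -(-416)*(32 + a) = -8*(-1664 - 52*a) = 13312 + 416*a)
(V + u(-19)) - 8747 = (65536 + (13312 + 416*(-19))) - 8747 = (65536 + (13312 - 7904)) - 8747 = (65536 + 5408) - 8747 = 70944 - 8747 = 62197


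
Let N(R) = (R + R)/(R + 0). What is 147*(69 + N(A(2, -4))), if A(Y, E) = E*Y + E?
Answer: 10437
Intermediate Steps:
A(Y, E) = E + E*Y
N(R) = 2 (N(R) = (2*R)/R = 2)
147*(69 + N(A(2, -4))) = 147*(69 + 2) = 147*71 = 10437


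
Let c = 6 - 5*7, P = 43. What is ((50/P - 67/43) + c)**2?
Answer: 1597696/1849 ≈ 864.09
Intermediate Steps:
c = -29 (c = 6 - 35 = -29)
((50/P - 67/43) + c)**2 = ((50/43 - 67/43) - 29)**2 = (-17/43 - 29)**2 = (-1264/43)**2 = 1597696/1849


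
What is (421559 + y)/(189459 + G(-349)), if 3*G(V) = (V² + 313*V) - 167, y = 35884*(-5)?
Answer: 726417/580774 ≈ 1.2508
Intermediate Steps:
y = -179420
G(V) = -167/3 + V²/3 + 313*V/3 (G(V) = ((V² + 313*V) - 167)/3 = (-167 + V² + 313*V)/3 = -167/3 + V²/3 + 313*V/3)
(421559 + y)/(189459 + G(-349)) = (421559 - 179420)/(189459 + (-167/3 + (⅓)*(-349)² + (313/3)*(-349))) = 242139/(189459 + (-167/3 + (⅓)*121801 - 109237/3)) = 242139/(189459 + (-167/3 + 121801/3 - 109237/3)) = 242139/(189459 + 12397/3) = 242139/(580774/3) = 242139*(3/580774) = 726417/580774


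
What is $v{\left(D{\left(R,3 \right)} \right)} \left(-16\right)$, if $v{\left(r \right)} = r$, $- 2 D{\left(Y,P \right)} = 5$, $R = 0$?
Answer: $40$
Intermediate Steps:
$D{\left(Y,P \right)} = - \frac{5}{2}$ ($D{\left(Y,P \right)} = \left(- \frac{1}{2}\right) 5 = - \frac{5}{2}$)
$v{\left(D{\left(R,3 \right)} \right)} \left(-16\right) = \left(- \frac{5}{2}\right) \left(-16\right) = 40$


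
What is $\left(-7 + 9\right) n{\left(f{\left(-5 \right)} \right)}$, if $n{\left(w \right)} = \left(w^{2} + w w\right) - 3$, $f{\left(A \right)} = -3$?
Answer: $30$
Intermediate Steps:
$n{\left(w \right)} = -3 + 2 w^{2}$ ($n{\left(w \right)} = \left(w^{2} + w^{2}\right) - 3 = 2 w^{2} - 3 = -3 + 2 w^{2}$)
$\left(-7 + 9\right) n{\left(f{\left(-5 \right)} \right)} = \left(-7 + 9\right) \left(-3 + 2 \left(-3\right)^{2}\right) = 2 \left(-3 + 2 \cdot 9\right) = 2 \left(-3 + 18\right) = 2 \cdot 15 = 30$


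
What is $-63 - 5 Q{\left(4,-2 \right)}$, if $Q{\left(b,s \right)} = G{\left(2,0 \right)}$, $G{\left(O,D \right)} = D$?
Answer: $-63$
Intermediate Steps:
$Q{\left(b,s \right)} = 0$
$-63 - 5 Q{\left(4,-2 \right)} = -63 - 5 \cdot 0 = -63 - 0 = -63 + 0 = -63$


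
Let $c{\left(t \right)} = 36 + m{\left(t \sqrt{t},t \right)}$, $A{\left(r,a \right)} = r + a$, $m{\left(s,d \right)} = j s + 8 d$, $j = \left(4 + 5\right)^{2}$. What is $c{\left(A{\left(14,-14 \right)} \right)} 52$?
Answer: $1872$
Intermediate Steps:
$j = 81$ ($j = 9^{2} = 81$)
$m{\left(s,d \right)} = 8 d + 81 s$ ($m{\left(s,d \right)} = 81 s + 8 d = 8 d + 81 s$)
$A{\left(r,a \right)} = a + r$
$c{\left(t \right)} = 36 + 8 t + 81 t^{\frac{3}{2}}$ ($c{\left(t \right)} = 36 + \left(8 t + 81 t \sqrt{t}\right) = 36 + \left(8 t + 81 t^{\frac{3}{2}}\right) = 36 + 8 t + 81 t^{\frac{3}{2}}$)
$c{\left(A{\left(14,-14 \right)} \right)} 52 = \left(36 + 8 \left(-14 + 14\right) + 81 \left(-14 + 14\right)^{\frac{3}{2}}\right) 52 = \left(36 + 8 \cdot 0 + 81 \cdot 0^{\frac{3}{2}}\right) 52 = \left(36 + 0 + 81 \cdot 0\right) 52 = \left(36 + 0 + 0\right) 52 = 36 \cdot 52 = 1872$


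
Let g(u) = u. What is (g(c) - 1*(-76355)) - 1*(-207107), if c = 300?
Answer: 283762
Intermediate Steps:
(g(c) - 1*(-76355)) - 1*(-207107) = (300 - 1*(-76355)) - 1*(-207107) = (300 + 76355) + 207107 = 76655 + 207107 = 283762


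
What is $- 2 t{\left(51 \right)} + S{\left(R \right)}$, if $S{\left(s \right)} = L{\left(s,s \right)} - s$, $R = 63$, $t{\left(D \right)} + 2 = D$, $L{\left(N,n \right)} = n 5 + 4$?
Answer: $158$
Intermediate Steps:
$L{\left(N,n \right)} = 4 + 5 n$ ($L{\left(N,n \right)} = 5 n + 4 = 4 + 5 n$)
$t{\left(D \right)} = -2 + D$
$S{\left(s \right)} = 4 + 4 s$ ($S{\left(s \right)} = \left(4 + 5 s\right) - s = 4 + 4 s$)
$- 2 t{\left(51 \right)} + S{\left(R \right)} = - 2 \left(-2 + 51\right) + \left(4 + 4 \cdot 63\right) = \left(-2\right) 49 + \left(4 + 252\right) = -98 + 256 = 158$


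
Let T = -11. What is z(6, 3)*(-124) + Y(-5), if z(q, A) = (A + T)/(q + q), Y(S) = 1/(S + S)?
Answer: 2477/30 ≈ 82.567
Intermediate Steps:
Y(S) = 1/(2*S)
z(q, A) = (-11 + A)/(2*q) (z(q, A) = (A - 11)/(q + q) = (-11 + A)/((2*q)) = (-11 + A)*(1/(2*q)) = (-11 + A)/(2*q))
z(6, 3)*(-124) + Y(-5) = ((½)*(-11 + 3)/6)*(-124) + (½)/(-5) = ((½)*(⅙)*(-8))*(-124) + (½)*(-⅕) = -⅔*(-124) - ⅒ = 248/3 - ⅒ = 2477/30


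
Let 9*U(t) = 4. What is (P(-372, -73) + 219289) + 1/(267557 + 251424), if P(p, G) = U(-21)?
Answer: 1024263496514/4670829 ≈ 2.1929e+5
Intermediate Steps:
U(t) = 4/9 (U(t) = (1/9)*4 = 4/9)
P(p, G) = 4/9
(P(-372, -73) + 219289) + 1/(267557 + 251424) = (4/9 + 219289) + 1/(267557 + 251424) = 1973605/9 + 1/518981 = 1024263496514/4670829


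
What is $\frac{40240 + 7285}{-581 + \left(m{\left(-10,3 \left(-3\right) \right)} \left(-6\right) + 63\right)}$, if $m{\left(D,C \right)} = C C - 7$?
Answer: $- \frac{47525}{962} \approx -49.402$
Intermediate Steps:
$m{\left(D,C \right)} = -7 + C^{2}$ ($m{\left(D,C \right)} = C^{2} - 7 = -7 + C^{2}$)
$\frac{40240 + 7285}{-581 + \left(m{\left(-10,3 \left(-3\right) \right)} \left(-6\right) + 63\right)} = \frac{40240 + 7285}{-581 + \left(\left(-7 + \left(3 \left(-3\right)\right)^{2}\right) \left(-6\right) + 63\right)} = \frac{47525}{-581 + \left(\left(-7 + \left(-9\right)^{2}\right) \left(-6\right) + 63\right)} = \frac{47525}{-581 + \left(\left(-7 + 81\right) \left(-6\right) + 63\right)} = \frac{47525}{-581 + \left(74 \left(-6\right) + 63\right)} = \frac{47525}{-581 + \left(-444 + 63\right)} = \frac{47525}{-581 - 381} = \frac{47525}{-962} = 47525 \left(- \frac{1}{962}\right) = - \frac{47525}{962}$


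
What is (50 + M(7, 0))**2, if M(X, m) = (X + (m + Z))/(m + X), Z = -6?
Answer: 123201/49 ≈ 2514.3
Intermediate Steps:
M(X, m) = (-6 + X + m)/(X + m) (M(X, m) = (X + (m - 6))/(m + X) = (X + (-6 + m))/(X + m) = (-6 + X + m)/(X + m))
(50 + M(7, 0))**2 = (50 + (-6 + 7 + 0)/(7 + 0))**2 = (50 + 1/7)**2 = (351/7)**2 = 123201/49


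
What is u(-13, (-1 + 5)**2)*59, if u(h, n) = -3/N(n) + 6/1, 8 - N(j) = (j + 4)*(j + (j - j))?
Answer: 36875/104 ≈ 354.57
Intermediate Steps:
N(j) = 8 - j*(4 + j) (N(j) = 8 - (j + 4)*(j + (j - j)) = 8 - (4 + j)*(j + 0) = 8 - (4 + j)*j = 8 - j*(4 + j))
u(h, n) = 6 - 3/(8 - n**2 - 4*n) (u(h, n) = -3/(8 - n**2 - 4*n) + 6/1 = -3/(8 - n**2 - 4*n) + 6*1 = -3/(8 - n**2 - 4*n) + 6 = 6 - 3/(8 - n**2 - 4*n))
u(-13, (-1 + 5)**2)*59 = (3*(-15 + 2*((-1 + 5)**2)**2 + 8*(-1 + 5)**2)/(-8 + ((-1 + 5)**2)**2 + 4*(-1 + 5)**2))*59 = (3*(-15 + 2*(4**2)**2 + 8*4**2)/(-8 + (4**2)**2 + 4*4**2))*59 = (3*(-15 + 2*16**2 + 8*16)/(-8 + 16**2 + 4*16))*59 = (3*(-15 + 2*256 + 128)/(-8 + 256 + 64))*59 = (3*(-15 + 512 + 128)/312)*59 = (3*(1/312)*625)*59 = (625/104)*59 = 36875/104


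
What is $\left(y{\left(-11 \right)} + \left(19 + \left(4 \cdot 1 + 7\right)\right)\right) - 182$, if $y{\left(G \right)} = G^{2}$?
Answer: $-31$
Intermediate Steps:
$\left(y{\left(-11 \right)} + \left(19 + \left(4 \cdot 1 + 7\right)\right)\right) - 182 = \left(\left(-11\right)^{2} + \left(19 + \left(4 \cdot 1 + 7\right)\right)\right) - 182 = \left(121 + \left(19 + \left(4 + 7\right)\right)\right) - 182 = \left(121 + \left(19 + 11\right)\right) - 182 = \left(121 + 30\right) - 182 = 151 - 182 = -31$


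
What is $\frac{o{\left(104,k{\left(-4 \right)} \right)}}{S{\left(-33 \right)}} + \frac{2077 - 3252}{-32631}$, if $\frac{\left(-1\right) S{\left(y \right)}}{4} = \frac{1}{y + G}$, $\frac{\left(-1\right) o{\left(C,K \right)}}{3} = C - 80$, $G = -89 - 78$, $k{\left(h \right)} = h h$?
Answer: $- \frac{117470425}{32631} \approx -3600.0$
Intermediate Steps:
$k{\left(h \right)} = h^{2}$
$G = -167$
$o{\left(C,K \right)} = 240 - 3 C$ ($o{\left(C,K \right)} = - 3 \left(C - 80\right) = - 3 \left(-80 + C\right) = 240 - 3 C$)
$S{\left(y \right)} = - \frac{4}{-167 + y}$ ($S{\left(y \right)} = - \frac{4}{y - 167} = - \frac{4}{-167 + y}$)
$\frac{o{\left(104,k{\left(-4 \right)} \right)}}{S{\left(-33 \right)}} + \frac{2077 - 3252}{-32631} = \frac{240 - 312}{\left(-4\right) \frac{1}{-167 - 33}} + \frac{2077 - 3252}{-32631} = \frac{240 - 312}{\left(-4\right) \frac{1}{-200}} - - \frac{1175}{32631} = - \frac{72}{\left(-4\right) \left(- \frac{1}{200}\right)} + \frac{1175}{32631} = - 72 \frac{1}{\frac{1}{50}} + \frac{1175}{32631} = \left(-72\right) 50 + \frac{1175}{32631} = -3600 + \frac{1175}{32631} = - \frac{117470425}{32631}$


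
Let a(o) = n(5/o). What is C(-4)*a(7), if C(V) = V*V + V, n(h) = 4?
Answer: 48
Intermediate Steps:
C(V) = V + V**2 (C(V) = V**2 + V = V + V**2)
a(o) = 4
C(-4)*a(7) = -4*(1 - 4)*4 = -4*(-3)*4 = 12*4 = 48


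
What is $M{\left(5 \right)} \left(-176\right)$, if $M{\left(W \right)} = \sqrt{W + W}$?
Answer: $- 176 \sqrt{10} \approx -556.56$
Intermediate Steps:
$M{\left(W \right)} = \sqrt{2} \sqrt{W}$ ($M{\left(W \right)} = \sqrt{2 W} = \sqrt{2} \sqrt{W}$)
$M{\left(5 \right)} \left(-176\right) = \sqrt{2} \sqrt{5} \left(-176\right) = \sqrt{10} \left(-176\right) = - 176 \sqrt{10}$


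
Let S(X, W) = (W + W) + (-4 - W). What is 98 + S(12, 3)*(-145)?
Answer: 243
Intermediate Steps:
S(X, W) = -4 + W (S(X, W) = 2*W + (-4 - W) = -4 + W)
98 + S(12, 3)*(-145) = 98 + (-4 + 3)*(-145) = 98 - 1*(-145) = 98 + 145 = 243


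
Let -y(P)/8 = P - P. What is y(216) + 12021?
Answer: 12021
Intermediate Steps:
y(P) = 0 (y(P) = -8*(P - P) = -8*0 = 0)
y(216) + 12021 = 0 + 12021 = 12021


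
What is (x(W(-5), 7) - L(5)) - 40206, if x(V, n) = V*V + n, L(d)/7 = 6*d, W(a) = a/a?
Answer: -40408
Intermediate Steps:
W(a) = 1
L(d) = 42*d (L(d) = 7*(6*d) = 42*d)
x(V, n) = n + V² (x(V, n) = V² + n = n + V²)
(x(W(-5), 7) - L(5)) - 40206 = ((7 + 1²) - 42*5) - 40206 = ((7 + 1) - 1*210) - 40206 = (8 - 210) - 40206 = -202 - 40206 = -40408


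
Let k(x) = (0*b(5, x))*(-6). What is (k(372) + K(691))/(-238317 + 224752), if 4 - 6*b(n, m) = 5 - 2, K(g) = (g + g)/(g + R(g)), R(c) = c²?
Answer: -1/4693490 ≈ -2.1306e-7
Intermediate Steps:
K(g) = 2*g/(g + g²) (K(g) = (g + g)/(g + g²) = (2*g)/(g + g²) = 2*g/(g + g²))
b(n, m) = ⅙ (b(n, m) = ⅔ - (5 - 2)/6 = ⅔ - ⅙*3 = ⅔ - ½ = ⅙)
k(x) = 0 (k(x) = (0*(⅙))*(-6) = 0*(-6) = 0)
(k(372) + K(691))/(-238317 + 224752) = (0 + 2/(1 + 691))/(-238317 + 224752) = (0 + 2/692)/(-13565) = (0 + 2*(1/692))*(-1/13565) = (0 + 1/346)*(-1/13565) = (1/346)*(-1/13565) = -1/4693490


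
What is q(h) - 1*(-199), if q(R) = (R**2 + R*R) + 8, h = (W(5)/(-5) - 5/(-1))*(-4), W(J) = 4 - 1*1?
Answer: 20663/25 ≈ 826.52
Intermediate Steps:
W(J) = 3 (W(J) = 4 - 1 = 3)
h = -88/5 (h = (3/(-5) - 5/(-1))*(-4) = (3*(-1/5) - 5*(-1))*(-4) = (-3/5 + 5)*(-4) = (22/5)*(-4) = -88/5 ≈ -17.600)
q(R) = 8 + 2*R**2 (q(R) = (R**2 + R**2) + 8 = 2*R**2 + 8 = 8 + 2*R**2)
q(h) - 1*(-199) = (8 + 2*(-88/5)**2) - 1*(-199) = (8 + 2*(7744/25)) + 199 = (8 + 15488/25) + 199 = 15688/25 + 199 = 20663/25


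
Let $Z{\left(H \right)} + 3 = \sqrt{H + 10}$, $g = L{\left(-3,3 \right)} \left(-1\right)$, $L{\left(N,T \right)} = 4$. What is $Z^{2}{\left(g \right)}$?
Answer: $\left(3 - \sqrt{6}\right)^{2} \approx 0.30306$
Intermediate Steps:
$g = -4$ ($g = 4 \left(-1\right) = -4$)
$Z{\left(H \right)} = -3 + \sqrt{10 + H}$ ($Z{\left(H \right)} = -3 + \sqrt{H + 10} = -3 + \sqrt{10 + H}$)
$Z^{2}{\left(g \right)} = \left(-3 + \sqrt{10 - 4}\right)^{2} = \left(-3 + \sqrt{6}\right)^{2}$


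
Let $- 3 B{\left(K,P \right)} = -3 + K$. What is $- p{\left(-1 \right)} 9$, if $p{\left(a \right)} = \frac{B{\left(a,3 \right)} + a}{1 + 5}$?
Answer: $- \frac{1}{2} \approx -0.5$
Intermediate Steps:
$B{\left(K,P \right)} = 1 - \frac{K}{3}$ ($B{\left(K,P \right)} = - \frac{-3 + K}{3} = 1 - \frac{K}{3}$)
$p{\left(a \right)} = \frac{1}{6} + \frac{a}{9}$ ($p{\left(a \right)} = \frac{\left(1 - \frac{a}{3}\right) + a}{1 + 5} = \frac{1 + \frac{2 a}{3}}{6} = \left(1 + \frac{2 a}{3}\right) \frac{1}{6} = \frac{1}{6} + \frac{a}{9}$)
$- p{\left(-1 \right)} 9 = - (\frac{1}{6} + \frac{1}{9} \left(-1\right)) 9 = - (\frac{1}{6} - \frac{1}{9}) 9 = \left(-1\right) \frac{1}{18} \cdot 9 = \left(- \frac{1}{18}\right) 9 = - \frac{1}{2}$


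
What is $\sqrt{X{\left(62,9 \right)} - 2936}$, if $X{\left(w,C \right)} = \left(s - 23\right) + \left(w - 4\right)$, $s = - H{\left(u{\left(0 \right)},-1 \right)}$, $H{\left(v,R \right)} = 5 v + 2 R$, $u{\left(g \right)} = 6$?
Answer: $i \sqrt{2929} \approx 54.12 i$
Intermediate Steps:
$H{\left(v,R \right)} = 2 R + 5 v$
$s = -28$ ($s = - (2 \left(-1\right) + 5 \cdot 6) = - (-2 + 30) = \left(-1\right) 28 = -28$)
$X{\left(w,C \right)} = -55 + w$ ($X{\left(w,C \right)} = \left(-28 - 23\right) + \left(w - 4\right) = -51 + \left(-4 + w\right) = -55 + w$)
$\sqrt{X{\left(62,9 \right)} - 2936} = \sqrt{\left(-55 + 62\right) - 2936} = \sqrt{7 - 2936} = \sqrt{-2929} = i \sqrt{2929}$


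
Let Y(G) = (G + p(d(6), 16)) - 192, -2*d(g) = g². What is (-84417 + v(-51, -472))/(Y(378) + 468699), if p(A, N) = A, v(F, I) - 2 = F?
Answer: -314/1743 ≈ -0.18015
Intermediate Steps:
v(F, I) = 2 + F
d(g) = -g²/2
Y(G) = -210 + G (Y(G) = (G - ½*6²) - 192 = (G - ½*36) - 192 = (G - 18) - 192 = (-18 + G) - 192 = -210 + G)
(-84417 + v(-51, -472))/(Y(378) + 468699) = (-84417 + (2 - 51))/((-210 + 378) + 468699) = (-84417 - 49)/(168 + 468699) = -84466/468867 = -84466*1/468867 = -314/1743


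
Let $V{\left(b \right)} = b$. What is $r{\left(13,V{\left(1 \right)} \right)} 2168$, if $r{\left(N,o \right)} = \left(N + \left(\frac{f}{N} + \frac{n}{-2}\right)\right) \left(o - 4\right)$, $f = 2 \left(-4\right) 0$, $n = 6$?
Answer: $-65040$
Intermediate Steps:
$f = 0$ ($f = \left(-8\right) 0 = 0$)
$r{\left(N,o \right)} = \left(-4 + o\right) \left(-3 + N\right)$ ($r{\left(N,o \right)} = \left(N + \left(\frac{0}{N} + \frac{6}{-2}\right)\right) \left(o - 4\right) = \left(N + \left(0 + 6 \left(- \frac{1}{2}\right)\right)\right) \left(-4 + o\right) = \left(N + \left(0 - 3\right)\right) \left(-4 + o\right) = \left(N - 3\right) \left(-4 + o\right) = \left(-3 + N\right) \left(-4 + o\right) = \left(-4 + o\right) \left(-3 + N\right)$)
$r{\left(13,V{\left(1 \right)} \right)} 2168 = \left(12 - 52 - 3 + 13 \cdot 1\right) 2168 = \left(12 - 52 - 3 + 13\right) 2168 = \left(-30\right) 2168 = -65040$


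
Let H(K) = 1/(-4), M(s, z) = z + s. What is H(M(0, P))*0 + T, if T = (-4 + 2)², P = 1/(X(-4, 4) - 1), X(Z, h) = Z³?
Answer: 4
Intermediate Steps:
P = -1/65 (P = 1/((-4)³ - 1) = 1/(-64 - 1) = 1/(-65) = -1/65 ≈ -0.015385)
M(s, z) = s + z
T = 4 (T = (-2)² = 4)
H(K) = -¼
H(M(0, P))*0 + T = -¼*0 + 4 = 0 + 4 = 4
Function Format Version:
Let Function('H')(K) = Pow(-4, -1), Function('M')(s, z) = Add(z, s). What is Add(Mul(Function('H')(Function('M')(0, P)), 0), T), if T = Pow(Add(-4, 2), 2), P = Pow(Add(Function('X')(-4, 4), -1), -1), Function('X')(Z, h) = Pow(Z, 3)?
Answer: 4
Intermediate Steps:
P = Rational(-1, 65) (P = Pow(Add(Pow(-4, 3), -1), -1) = Pow(Add(-64, -1), -1) = Pow(-65, -1) = Rational(-1, 65) ≈ -0.015385)
Function('M')(s, z) = Add(s, z)
T = 4 (T = Pow(-2, 2) = 4)
Function('H')(K) = Rational(-1, 4)
Add(Mul(Function('H')(Function('M')(0, P)), 0), T) = Add(Mul(Rational(-1, 4), 0), 4) = Add(0, 4) = 4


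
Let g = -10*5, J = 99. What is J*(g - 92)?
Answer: -14058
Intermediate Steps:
g = -50
J*(g - 92) = 99*(-50 - 92) = 99*(-142) = -14058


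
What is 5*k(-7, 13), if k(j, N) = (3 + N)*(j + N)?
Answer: 480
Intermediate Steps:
k(j, N) = (3 + N)*(N + j)
5*k(-7, 13) = 5*(13² + 3*13 + 3*(-7) + 13*(-7)) = 5*(169 + 39 - 21 - 91) = 5*96 = 480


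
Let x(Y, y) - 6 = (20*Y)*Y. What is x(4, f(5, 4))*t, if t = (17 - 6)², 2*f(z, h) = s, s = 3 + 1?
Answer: 39446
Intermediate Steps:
s = 4
f(z, h) = 2 (f(z, h) = (½)*4 = 2)
x(Y, y) = 6 + 20*Y² (x(Y, y) = 6 + (20*Y)*Y = 6 + 20*Y²)
t = 121 (t = 11² = 121)
x(4, f(5, 4))*t = (6 + 20*4²)*121 = (6 + 20*16)*121 = (6 + 320)*121 = 326*121 = 39446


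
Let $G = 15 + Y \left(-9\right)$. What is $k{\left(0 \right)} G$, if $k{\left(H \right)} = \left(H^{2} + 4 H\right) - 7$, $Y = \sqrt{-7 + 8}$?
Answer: $-42$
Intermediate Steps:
$Y = 1$ ($Y = \sqrt{1} = 1$)
$G = 6$ ($G = 15 + 1 \left(-9\right) = 15 - 9 = 6$)
$k{\left(H \right)} = -7 + H^{2} + 4 H$
$k{\left(0 \right)} G = \left(-7 + 0^{2} + 4 \cdot 0\right) 6 = \left(-7 + 0 + 0\right) 6 = \left(-7\right) 6 = -42$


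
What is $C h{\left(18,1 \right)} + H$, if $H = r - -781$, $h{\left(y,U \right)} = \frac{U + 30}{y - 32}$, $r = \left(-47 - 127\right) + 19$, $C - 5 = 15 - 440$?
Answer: $1556$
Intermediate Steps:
$C = -420$ ($C = 5 + \left(15 - 440\right) = 5 - 425 = -420$)
$r = -155$ ($r = -174 + 19 = -155$)
$h{\left(y,U \right)} = \frac{30 + U}{-32 + y}$
$H = 626$ ($H = -155 - -781 = -155 + 781 = 626$)
$C h{\left(18,1 \right)} + H = - 420 \frac{30 + 1}{-32 + 18} + 626 = - 420 \frac{1}{-14} \cdot 31 + 626 = - 420 \left(\left(- \frac{1}{14}\right) 31\right) + 626 = \left(-420\right) \left(- \frac{31}{14}\right) + 626 = 930 + 626 = 1556$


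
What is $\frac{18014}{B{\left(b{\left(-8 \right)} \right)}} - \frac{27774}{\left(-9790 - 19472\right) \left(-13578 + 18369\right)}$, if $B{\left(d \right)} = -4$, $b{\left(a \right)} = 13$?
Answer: $- \frac{70151637897}{15577138} \approx -4503.5$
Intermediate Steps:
$\frac{18014}{B{\left(b{\left(-8 \right)} \right)}} - \frac{27774}{\left(-9790 - 19472\right) \left(-13578 + 18369\right)} = \frac{18014}{-4} - \frac{27774}{\left(-9790 - 19472\right) \left(-13578 + 18369\right)} = 18014 \left(- \frac{1}{4}\right) - \frac{27774}{\left(-29262\right) 4791} = - \frac{9007}{2} - \frac{27774}{-140194242} = - \frac{9007}{2} - - \frac{1543}{7788569} = - \frac{9007}{2} + \frac{1543}{7788569} = - \frac{70151637897}{15577138}$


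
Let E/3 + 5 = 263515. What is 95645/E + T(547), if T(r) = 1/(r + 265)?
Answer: 7845427/64191036 ≈ 0.12222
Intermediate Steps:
E = 790530 (E = -15 + 3*263515 = -15 + 790545 = 790530)
T(r) = 1/(265 + r)
95645/E + T(547) = 95645/790530 + 1/(265 + 547) = 95645*(1/790530) + 1/812 = 19129/158106 + 1/812 = 7845427/64191036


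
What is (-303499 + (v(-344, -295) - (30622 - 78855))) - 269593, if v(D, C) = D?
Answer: -525203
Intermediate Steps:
(-303499 + (v(-344, -295) - (30622 - 78855))) - 269593 = (-303499 + (-344 - (30622 - 78855))) - 269593 = (-303499 + (-344 - 1*(-48233))) - 269593 = (-303499 + (-344 + 48233)) - 269593 = (-303499 + 47889) - 269593 = -255610 - 269593 = -525203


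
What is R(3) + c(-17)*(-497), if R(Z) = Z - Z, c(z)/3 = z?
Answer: 25347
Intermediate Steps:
c(z) = 3*z
R(Z) = 0
R(3) + c(-17)*(-497) = 0 + (3*(-17))*(-497) = 0 - 51*(-497) = 0 + 25347 = 25347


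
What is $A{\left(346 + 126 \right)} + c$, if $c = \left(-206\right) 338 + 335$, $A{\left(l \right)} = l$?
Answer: $-68821$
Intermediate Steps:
$c = -69293$ ($c = -69628 + 335 = -69293$)
$A{\left(346 + 126 \right)} + c = \left(346 + 126\right) - 69293 = 472 - 69293 = -68821$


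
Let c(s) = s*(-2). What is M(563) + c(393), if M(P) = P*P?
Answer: 316183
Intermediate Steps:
M(P) = P²
c(s) = -2*s
M(563) + c(393) = 563² - 2*393 = 316969 - 786 = 316183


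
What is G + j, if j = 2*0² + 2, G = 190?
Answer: 192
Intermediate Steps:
j = 2 (j = 2*0 + 2 = 0 + 2 = 2)
G + j = 190 + 2 = 192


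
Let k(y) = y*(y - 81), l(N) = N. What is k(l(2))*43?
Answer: -6794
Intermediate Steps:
k(y) = y*(-81 + y)
k(l(2))*43 = (2*(-81 + 2))*43 = (2*(-79))*43 = -158*43 = -6794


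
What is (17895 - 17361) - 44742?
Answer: -44208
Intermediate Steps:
(17895 - 17361) - 44742 = 534 - 44742 = -44208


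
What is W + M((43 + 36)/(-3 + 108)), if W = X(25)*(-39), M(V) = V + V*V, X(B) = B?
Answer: -10734839/11025 ≈ -973.68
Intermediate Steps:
M(V) = V + V²
W = -975 (W = 25*(-39) = -975)
W + M((43 + 36)/(-3 + 108)) = -975 + ((43 + 36)/(-3 + 108))*(1 + (43 + 36)/(-3 + 108)) = -975 + (79/105)*(1 + 79/105) = -975 + (79*(1/105))*(1 + 79*(1/105)) = -975 + 79*(1 + 79/105)/105 = -975 + (79/105)*(184/105) = -975 + 14536/11025 = -10734839/11025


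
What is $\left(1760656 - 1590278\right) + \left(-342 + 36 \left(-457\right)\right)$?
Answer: $153584$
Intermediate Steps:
$\left(1760656 - 1590278\right) + \left(-342 + 36 \left(-457\right)\right) = 170378 - 16794 = 153584$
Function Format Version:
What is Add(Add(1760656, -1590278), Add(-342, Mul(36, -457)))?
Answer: 153584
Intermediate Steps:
Add(Add(1760656, -1590278), Add(-342, Mul(36, -457))) = Add(170378, Add(-342, -16452)) = Add(170378, -16794) = 153584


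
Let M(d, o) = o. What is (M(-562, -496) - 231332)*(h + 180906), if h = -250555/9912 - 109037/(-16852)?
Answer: -145930211805011833/3479938 ≈ -4.1935e+10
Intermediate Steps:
h = -785394529/41759256 (h = -250555*1/9912 - 109037*(-1/16852) = -250555/9912 + 109037/16852 = -785394529/41759256 ≈ -18.808)
(M(-562, -496) - 231332)*(h + 180906) = (-496 - 231332)*(-785394529/41759256 + 180906) = -231828*7553714571407/41759256 = -145930211805011833/3479938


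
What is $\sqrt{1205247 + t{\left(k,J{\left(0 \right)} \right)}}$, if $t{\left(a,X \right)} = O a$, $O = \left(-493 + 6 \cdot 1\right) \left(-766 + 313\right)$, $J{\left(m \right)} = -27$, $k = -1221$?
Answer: $4 i \sqrt{16760049} \approx 16376.0 i$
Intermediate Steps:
$O = 220611$ ($O = \left(-493 + 6\right) \left(-453\right) = \left(-487\right) \left(-453\right) = 220611$)
$t{\left(a,X \right)} = 220611 a$
$\sqrt{1205247 + t{\left(k,J{\left(0 \right)} \right)}} = \sqrt{1205247 + 220611 \left(-1221\right)} = \sqrt{1205247 - 269366031} = \sqrt{-268160784} = 4 i \sqrt{16760049}$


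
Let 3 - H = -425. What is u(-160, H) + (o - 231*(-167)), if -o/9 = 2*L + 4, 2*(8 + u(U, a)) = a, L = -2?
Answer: 38783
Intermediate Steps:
H = 428 (H = 3 - 1*(-425) = 3 + 425 = 428)
u(U, a) = -8 + a/2
o = 0 (o = -9*(2*(-2) + 4) = -9*(-4 + 4) = -9*0 = 0)
u(-160, H) + (o - 231*(-167)) = (-8 + (1/2)*428) + (0 - 231*(-167)) = (-8 + 214) + (0 + 38577) = 206 + 38577 = 38783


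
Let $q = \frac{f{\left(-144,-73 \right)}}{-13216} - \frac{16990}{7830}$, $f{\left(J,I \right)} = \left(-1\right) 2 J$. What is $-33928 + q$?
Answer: $- \frac{10972311446}{323379} \approx -33930.0$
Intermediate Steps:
$f{\left(J,I \right)} = - 2 J$
$q = - \frac{708734}{323379}$ ($q = \frac{\left(-2\right) \left(-144\right)}{-13216} - \frac{16990}{7830} = 288 \left(- \frac{1}{13216}\right) - \frac{1699}{783} = - \frac{9}{413} - \frac{1699}{783} = - \frac{708734}{323379} \approx -2.1917$)
$-33928 + q = -33928 - \frac{708734}{323379} = - \frac{10972311446}{323379}$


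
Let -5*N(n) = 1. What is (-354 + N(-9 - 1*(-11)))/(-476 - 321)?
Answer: 1771/3985 ≈ 0.44442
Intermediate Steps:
N(n) = -⅕ (N(n) = -⅕*1 = -⅕)
(-354 + N(-9 - 1*(-11)))/(-476 - 321) = (-354 - ⅕)/(-476 - 321) = -1771/5/(-797) = -1771/5*(-1/797) = 1771/3985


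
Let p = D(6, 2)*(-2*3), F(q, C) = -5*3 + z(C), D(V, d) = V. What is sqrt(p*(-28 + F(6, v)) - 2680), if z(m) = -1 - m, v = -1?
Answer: 2*I*sqrt(283) ≈ 33.645*I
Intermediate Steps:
F(q, C) = -16 - C (F(q, C) = -5*3 + (-1 - C) = -15 + (-1 - C) = -16 - C)
p = -36 (p = 6*(-2*3) = 6*(-6) = -36)
sqrt(p*(-28 + F(6, v)) - 2680) = sqrt(-36*(-28 + (-16 - 1*(-1))) - 2680) = sqrt(-36*(-28 + (-16 + 1)) - 2680) = sqrt(-36*(-28 - 15) - 2680) = sqrt(-36*(-43) - 2680) = sqrt(1548 - 2680) = sqrt(-1132) = 2*I*sqrt(283)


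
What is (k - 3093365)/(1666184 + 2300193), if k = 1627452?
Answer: -1465913/3966377 ≈ -0.36959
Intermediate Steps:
(k - 3093365)/(1666184 + 2300193) = (1627452 - 3093365)/(1666184 + 2300193) = -1465913/3966377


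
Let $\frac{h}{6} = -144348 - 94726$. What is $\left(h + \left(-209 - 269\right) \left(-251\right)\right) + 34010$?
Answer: $-1280456$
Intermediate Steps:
$h = -1434444$ ($h = 6 \left(-144348 - 94726\right) = 6 \left(-239074\right) = -1434444$)
$\left(h + \left(-209 - 269\right) \left(-251\right)\right) + 34010 = \left(-1434444 + \left(-209 - 269\right) \left(-251\right)\right) + 34010 = \left(-1434444 - -119978\right) + 34010 = \left(-1434444 + 119978\right) + 34010 = -1314466 + 34010 = -1280456$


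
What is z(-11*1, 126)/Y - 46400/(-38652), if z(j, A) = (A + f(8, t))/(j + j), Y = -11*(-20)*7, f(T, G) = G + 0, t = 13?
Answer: 391664843/327382440 ≈ 1.1964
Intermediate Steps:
f(T, G) = G
Y = 1540 (Y = 220*7 = 1540)
z(j, A) = (13 + A)/(2*j) (z(j, A) = (A + 13)/(j + j) = (13 + A)/((2*j)) = (13 + A)*(1/(2*j)) = (13 + A)/(2*j))
z(-11*1, 126)/Y - 46400/(-38652) = ((13 + 126)/(2*((-11*1))))/1540 - 46400/(-38652) = ((½)*139/(-11))*(1/1540) - 46400*(-1/38652) = ((½)*(-1/11)*139)*(1/1540) + 11600/9663 = -139/22*1/1540 + 11600/9663 = -139/33880 + 11600/9663 = 391664843/327382440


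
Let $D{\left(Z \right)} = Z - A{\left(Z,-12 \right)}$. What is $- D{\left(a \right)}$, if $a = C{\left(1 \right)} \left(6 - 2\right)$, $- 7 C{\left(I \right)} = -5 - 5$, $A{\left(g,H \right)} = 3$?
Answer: $- \frac{19}{7} \approx -2.7143$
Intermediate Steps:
$C{\left(I \right)} = \frac{10}{7}$ ($C{\left(I \right)} = - \frac{-5 - 5}{7} = \left(- \frac{1}{7}\right) \left(-10\right) = \frac{10}{7}$)
$a = \frac{40}{7}$ ($a = \frac{10 \left(6 - 2\right)}{7} = \frac{10}{7} \cdot 4 = \frac{40}{7} \approx 5.7143$)
$D{\left(Z \right)} = -3 + Z$ ($D{\left(Z \right)} = Z - 3 = -3 + Z$)
$- D{\left(a \right)} = - (-3 + \frac{40}{7}) = \left(-1\right) \frac{19}{7} = - \frac{19}{7}$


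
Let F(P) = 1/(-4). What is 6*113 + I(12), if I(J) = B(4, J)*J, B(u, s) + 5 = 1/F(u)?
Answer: 570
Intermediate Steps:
F(P) = -¼
B(u, s) = -9 (B(u, s) = -5 + 1/(-¼) = -5 - 4 = -9)
I(J) = -9*J
6*113 + I(12) = 6*113 - 9*12 = 678 - 108 = 570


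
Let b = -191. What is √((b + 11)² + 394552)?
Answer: 2*√106738 ≈ 653.42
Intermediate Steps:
√((b + 11)² + 394552) = √((-191 + 11)² + 394552) = √((-180)² + 394552) = √(32400 + 394552) = √426952 = 2*√106738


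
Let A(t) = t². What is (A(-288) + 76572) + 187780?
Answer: 347296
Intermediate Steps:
(A(-288) + 76572) + 187780 = ((-288)² + 76572) + 187780 = (82944 + 76572) + 187780 = 159516 + 187780 = 347296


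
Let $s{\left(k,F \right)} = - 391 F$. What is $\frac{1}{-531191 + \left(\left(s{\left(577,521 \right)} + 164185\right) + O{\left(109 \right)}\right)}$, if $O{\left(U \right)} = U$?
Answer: $- \frac{1}{570608} \approx -1.7525 \cdot 10^{-6}$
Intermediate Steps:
$\frac{1}{-531191 + \left(\left(s{\left(577,521 \right)} + 164185\right) + O{\left(109 \right)}\right)} = \frac{1}{-531191 + \left(\left(\left(-391\right) 521 + 164185\right) + 109\right)} = \frac{1}{-531191 + \left(\left(-203711 + 164185\right) + 109\right)} = \frac{1}{-531191 + \left(-39526 + 109\right)} = \frac{1}{-531191 - 39417} = \frac{1}{-570608} = - \frac{1}{570608}$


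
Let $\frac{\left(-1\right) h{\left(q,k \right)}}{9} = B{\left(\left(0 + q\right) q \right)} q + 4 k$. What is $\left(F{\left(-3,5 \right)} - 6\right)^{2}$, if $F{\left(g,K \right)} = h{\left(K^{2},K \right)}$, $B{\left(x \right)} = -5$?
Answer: $881721$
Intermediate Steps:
$h{\left(q,k \right)} = - 36 k + 45 q$ ($h{\left(q,k \right)} = - 9 \left(- 5 q + 4 k\right) = - 36 k + 45 q$)
$F{\left(g,K \right)} = - 36 K + 45 K^{2}$
$\left(F{\left(-3,5 \right)} - 6\right)^{2} = \left(9 \cdot 5 \left(-4 + 5 \cdot 5\right) - 6\right)^{2} = \left(9 \cdot 5 \left(-4 + 25\right) - 6\right)^{2} = \left(9 \cdot 5 \cdot 21 - 6\right)^{2} = \left(945 - 6\right)^{2} = 939^{2} = 881721$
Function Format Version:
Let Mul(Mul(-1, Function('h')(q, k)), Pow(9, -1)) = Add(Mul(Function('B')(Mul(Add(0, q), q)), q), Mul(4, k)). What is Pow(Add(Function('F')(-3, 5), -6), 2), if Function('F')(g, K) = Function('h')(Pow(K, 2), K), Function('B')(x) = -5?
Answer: 881721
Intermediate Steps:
Function('h')(q, k) = Add(Mul(-36, k), Mul(45, q)) (Function('h')(q, k) = Mul(-9, Add(Mul(-5, q), Mul(4, k))) = Add(Mul(-36, k), Mul(45, q)))
Function('F')(g, K) = Add(Mul(-36, K), Mul(45, Pow(K, 2)))
Pow(Add(Function('F')(-3, 5), -6), 2) = Pow(Add(Mul(9, 5, Add(-4, Mul(5, 5))), -6), 2) = Pow(Add(Mul(9, 5, Add(-4, 25)), -6), 2) = Pow(Add(Mul(9, 5, 21), -6), 2) = Pow(Add(945, -6), 2) = Pow(939, 2) = 881721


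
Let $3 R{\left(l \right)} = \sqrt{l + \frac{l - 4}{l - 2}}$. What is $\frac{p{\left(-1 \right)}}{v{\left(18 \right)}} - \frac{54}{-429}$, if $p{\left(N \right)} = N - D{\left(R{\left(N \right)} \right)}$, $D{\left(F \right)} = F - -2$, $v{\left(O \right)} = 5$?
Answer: $- \frac{339}{715} - \frac{\sqrt{6}}{45} \approx -0.52856$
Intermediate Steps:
$R{\left(l \right)} = \frac{\sqrt{l + \frac{-4 + l}{-2 + l}}}{3}$ ($R{\left(l \right)} = \frac{\sqrt{l + \frac{l - 4}{l - 2}}}{3} = \frac{\sqrt{l + \frac{-4 + l}{-2 + l}}}{3}$)
$D{\left(F \right)} = 2 + F$ ($D{\left(F \right)} = F + 2 = 2 + F$)
$p{\left(N \right)} = -2 + N - \frac{\sqrt{\frac{-4 + N^{2} - N}{-2 + N}}}{3}$ ($p{\left(N \right)} = N - \left(2 + \frac{\sqrt{\frac{-4 + N^{2} - N}{-2 + N}}}{3}\right) = -2 + N - \frac{\sqrt{\frac{-4 + N^{2} - N}{-2 + N}}}{3}$)
$\frac{p{\left(-1 \right)}}{v{\left(18 \right)}} - \frac{54}{-429} = \frac{-2 - 1 - \frac{\sqrt{- \frac{4 - 1 - \left(-1\right)^{2}}{-2 - 1}}}{3}}{5} - \frac{54}{-429} = \left(-2 - 1 - \frac{\sqrt{- \frac{4 - 1 - 1}{-3}}}{3}\right) \frac{1}{5} - - \frac{18}{143} = \left(-2 - 1 - \frac{\sqrt{\left(-1\right) \left(- \frac{1}{3}\right) \left(4 - 1 - 1\right)}}{3}\right) \frac{1}{5} + \frac{18}{143} = \left(-2 - 1 - \frac{\sqrt{\left(-1\right) \left(- \frac{1}{3}\right) 2}}{3}\right) \frac{1}{5} + \frac{18}{143} = \left(-2 - 1 - \frac{\sqrt{\frac{2}{3}}}{3}\right) \frac{1}{5} + \frac{18}{143} = \left(-2 - 1 - \frac{\frac{1}{3} \sqrt{6}}{3}\right) \frac{1}{5} + \frac{18}{143} = \left(-2 - 1 - \frac{\sqrt{6}}{9}\right) \frac{1}{5} + \frac{18}{143} = \left(-3 - \frac{\sqrt{6}}{9}\right) \frac{1}{5} + \frac{18}{143} = \left(- \frac{3}{5} - \frac{\sqrt{6}}{45}\right) + \frac{18}{143} = - \frac{339}{715} - \frac{\sqrt{6}}{45}$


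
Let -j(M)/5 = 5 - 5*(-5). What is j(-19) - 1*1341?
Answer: -1491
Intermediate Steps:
j(M) = -150 (j(M) = -5*(5 - 5*(-5)) = -5*(5 + 25) = -5*30 = -150)
j(-19) - 1*1341 = -150 - 1*1341 = -150 - 1341 = -1491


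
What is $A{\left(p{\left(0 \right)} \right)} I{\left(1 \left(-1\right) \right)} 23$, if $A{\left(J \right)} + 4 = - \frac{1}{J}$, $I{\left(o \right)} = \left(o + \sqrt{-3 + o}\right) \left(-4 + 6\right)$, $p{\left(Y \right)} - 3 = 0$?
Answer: $\frac{598}{3} - \frac{1196 i}{3} \approx 199.33 - 398.67 i$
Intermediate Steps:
$p{\left(Y \right)} = 3$ ($p{\left(Y \right)} = 3 + 0 = 3$)
$I{\left(o \right)} = 2 o + 2 \sqrt{-3 + o}$ ($I{\left(o \right)} = \left(o + \sqrt{-3 + o}\right) 2 = 2 o + 2 \sqrt{-3 + o}$)
$A{\left(J \right)} = -4 - \frac{1}{J}$
$A{\left(p{\left(0 \right)} \right)} I{\left(1 \left(-1\right) \right)} 23 = \left(-4 - \frac{1}{3}\right) \left(2 \cdot 1 \left(-1\right) + 2 \sqrt{-3 + 1 \left(-1\right)}\right) 23 = \left(-4 - \frac{1}{3}\right) \left(2 \left(-1\right) + 2 \sqrt{-3 - 1}\right) 23 = \left(-4 - \frac{1}{3}\right) \left(-2 + 2 \sqrt{-4}\right) 23 = - \frac{13 \left(-2 + 2 \cdot 2 i\right)}{3} \cdot 23 = - \frac{13 \left(-2 + 4 i\right)}{3} \cdot 23 = \left(\frac{26}{3} - \frac{52 i}{3}\right) 23 = \frac{598}{3} - \frac{1196 i}{3}$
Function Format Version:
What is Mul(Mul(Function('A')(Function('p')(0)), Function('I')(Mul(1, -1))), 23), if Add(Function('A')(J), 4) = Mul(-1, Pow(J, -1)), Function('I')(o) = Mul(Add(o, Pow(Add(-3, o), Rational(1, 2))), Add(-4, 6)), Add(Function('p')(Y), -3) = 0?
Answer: Add(Rational(598, 3), Mul(Rational(-1196, 3), I)) ≈ Add(199.33, Mul(-398.67, I))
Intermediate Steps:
Function('p')(Y) = 3 (Function('p')(Y) = Add(3, 0) = 3)
Function('I')(o) = Add(Mul(2, o), Mul(2, Pow(Add(-3, o), Rational(1, 2)))) (Function('I')(o) = Mul(Add(o, Pow(Add(-3, o), Rational(1, 2))), 2) = Add(Mul(2, o), Mul(2, Pow(Add(-3, o), Rational(1, 2)))))
Function('A')(J) = Add(-4, Mul(-1, Pow(J, -1)))
Mul(Mul(Function('A')(Function('p')(0)), Function('I')(Mul(1, -1))), 23) = Mul(Mul(Add(-4, Mul(-1, Pow(3, -1))), Add(Mul(2, Mul(1, -1)), Mul(2, Pow(Add(-3, Mul(1, -1)), Rational(1, 2))))), 23) = Mul(Mul(Add(-4, Mul(-1, Rational(1, 3))), Add(Mul(2, -1), Mul(2, Pow(Add(-3, -1), Rational(1, 2))))), 23) = Mul(Mul(Add(-4, Rational(-1, 3)), Add(-2, Mul(2, Pow(-4, Rational(1, 2))))), 23) = Mul(Mul(Rational(-13, 3), Add(-2, Mul(2, Mul(2, I)))), 23) = Mul(Mul(Rational(-13, 3), Add(-2, Mul(4, I))), 23) = Mul(Add(Rational(26, 3), Mul(Rational(-52, 3), I)), 23) = Add(Rational(598, 3), Mul(Rational(-1196, 3), I))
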